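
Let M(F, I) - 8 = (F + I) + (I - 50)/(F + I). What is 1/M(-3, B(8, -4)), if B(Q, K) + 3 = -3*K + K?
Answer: -2/25 ≈ -0.080000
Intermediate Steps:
B(Q, K) = -3 - 2*K (B(Q, K) = -3 + (-3*K + K) = -3 - 2*K)
M(F, I) = 8 + F + I + (-50 + I)/(F + I) (M(F, I) = 8 + ((F + I) + (I - 50)/(F + I)) = 8 + ((F + I) + (-50 + I)/(F + I)) = 8 + (F + I + (-50 + I)/(F + I)) = 8 + F + I + (-50 + I)/(F + I))
1/M(-3, B(8, -4)) = 1/((-50 + (-3)² + (-3 - 2*(-4))² + 8*(-3) + 9*(-3 - 2*(-4)) + 2*(-3)*(-3 - 2*(-4)))/(-3 + (-3 - 2*(-4)))) = 1/((-50 + 9 + (-3 + 8)² - 24 + 9*(-3 + 8) + 2*(-3)*(-3 + 8))/(-3 + (-3 + 8))) = 1/((-50 + 9 + 5² - 24 + 9*5 + 2*(-3)*5)/(-3 + 5)) = 1/((-50 + 9 + 25 - 24 + 45 - 30)/2) = 1/((½)*(-25)) = 1/(-25/2) = -2/25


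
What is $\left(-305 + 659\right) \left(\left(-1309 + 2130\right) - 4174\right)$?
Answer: $-1186962$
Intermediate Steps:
$\left(-305 + 659\right) \left(\left(-1309 + 2130\right) - 4174\right) = 354 \left(821 - 4174\right) = 354 \left(-3353\right) = -1186962$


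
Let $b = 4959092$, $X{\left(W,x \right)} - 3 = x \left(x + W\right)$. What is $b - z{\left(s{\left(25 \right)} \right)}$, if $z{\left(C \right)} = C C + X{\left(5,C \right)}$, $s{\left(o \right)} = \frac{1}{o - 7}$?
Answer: $\frac{401686186}{81} \approx 4.9591 \cdot 10^{6}$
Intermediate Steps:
$X{\left(W,x \right)} = 3 + x \left(W + x\right)$ ($X{\left(W,x \right)} = 3 + x \left(x + W\right) = 3 + x \left(W + x\right)$)
$s{\left(o \right)} = \frac{1}{-7 + o}$
$z{\left(C \right)} = 3 + 2 C^{2} + 5 C$ ($z{\left(C \right)} = C C + \left(3 + C^{2} + 5 C\right) = C^{2} + \left(3 + C^{2} + 5 C\right) = 3 + 2 C^{2} + 5 C$)
$b - z{\left(s{\left(25 \right)} \right)} = 4959092 - \left(3 + 2 \left(\frac{1}{-7 + 25}\right)^{2} + \frac{5}{-7 + 25}\right) = 4959092 - \left(3 + 2 \left(\frac{1}{18}\right)^{2} + \frac{5}{18}\right) = 4959092 - \left(3 + \frac{2}{324} + 5 \cdot \frac{1}{18}\right) = 4959092 - \left(3 + 2 \cdot \frac{1}{324} + \frac{5}{18}\right) = 4959092 - \left(3 + \frac{1}{162} + \frac{5}{18}\right) = 4959092 - \frac{266}{81} = \frac{401686186}{81}$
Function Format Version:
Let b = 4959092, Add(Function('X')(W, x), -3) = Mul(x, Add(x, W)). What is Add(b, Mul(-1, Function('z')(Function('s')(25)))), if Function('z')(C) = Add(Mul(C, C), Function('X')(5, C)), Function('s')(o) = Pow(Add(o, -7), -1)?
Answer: Rational(401686186, 81) ≈ 4.9591e+6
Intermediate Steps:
Function('X')(W, x) = Add(3, Mul(x, Add(W, x))) (Function('X')(W, x) = Add(3, Mul(x, Add(x, W))) = Add(3, Mul(x, Add(W, x))))
Function('s')(o) = Pow(Add(-7, o), -1)
Function('z')(C) = Add(3, Mul(2, Pow(C, 2)), Mul(5, C)) (Function('z')(C) = Add(Mul(C, C), Add(3, Pow(C, 2), Mul(5, C))) = Add(Pow(C, 2), Add(3, Pow(C, 2), Mul(5, C))) = Add(3, Mul(2, Pow(C, 2)), Mul(5, C)))
Add(b, Mul(-1, Function('z')(Function('s')(25)))) = Add(4959092, Mul(-1, Add(3, Mul(2, Pow(Pow(Add(-7, 25), -1), 2)), Mul(5, Pow(Add(-7, 25), -1))))) = Add(4959092, Mul(-1, Add(3, Mul(2, Pow(Pow(18, -1), 2)), Mul(5, Pow(18, -1))))) = Add(4959092, Mul(-1, Add(3, Mul(2, Pow(Rational(1, 18), 2)), Mul(5, Rational(1, 18))))) = Add(4959092, Mul(-1, Add(3, Mul(2, Rational(1, 324)), Rational(5, 18)))) = Add(4959092, Mul(-1, Add(3, Rational(1, 162), Rational(5, 18)))) = Add(4959092, Mul(-1, Rational(266, 81))) = Add(4959092, Rational(-266, 81)) = Rational(401686186, 81)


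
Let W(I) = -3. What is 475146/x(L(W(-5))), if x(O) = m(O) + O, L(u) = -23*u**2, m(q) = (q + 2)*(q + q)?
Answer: 52794/9407 ≈ 5.6122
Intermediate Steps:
m(q) = 2*q*(2 + q) (m(q) = (2 + q)*(2*q) = 2*q*(2 + q))
x(O) = O + 2*O*(2 + O) (x(O) = 2*O*(2 + O) + O = O + 2*O*(2 + O))
475146/x(L(W(-5))) = 475146/(((-23*(-3)**2)*(5 + 2*(-23*(-3)**2)))) = 475146/(((-23*9)*(5 + 2*(-23*9)))) = 475146/((-207*(5 + 2*(-207)))) = 475146/((-207*(5 - 414))) = 475146/((-207*(-409))) = 475146/84663 = 475146*(1/84663) = 52794/9407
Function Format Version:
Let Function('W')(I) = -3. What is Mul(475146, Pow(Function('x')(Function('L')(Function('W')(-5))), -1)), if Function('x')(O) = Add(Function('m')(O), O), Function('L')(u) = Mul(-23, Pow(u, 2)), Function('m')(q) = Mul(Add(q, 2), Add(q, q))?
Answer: Rational(52794, 9407) ≈ 5.6122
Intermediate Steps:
Function('m')(q) = Mul(2, q, Add(2, q)) (Function('m')(q) = Mul(Add(2, q), Mul(2, q)) = Mul(2, q, Add(2, q)))
Function('x')(O) = Add(O, Mul(2, O, Add(2, O))) (Function('x')(O) = Add(Mul(2, O, Add(2, O)), O) = Add(O, Mul(2, O, Add(2, O))))
Mul(475146, Pow(Function('x')(Function('L')(Function('W')(-5))), -1)) = Mul(475146, Pow(Mul(Mul(-23, Pow(-3, 2)), Add(5, Mul(2, Mul(-23, Pow(-3, 2))))), -1)) = Mul(475146, Pow(Mul(Mul(-23, 9), Add(5, Mul(2, Mul(-23, 9)))), -1)) = Mul(475146, Pow(Mul(-207, Add(5, Mul(2, -207))), -1)) = Mul(475146, Pow(Mul(-207, Add(5, -414)), -1)) = Mul(475146, Pow(Mul(-207, -409), -1)) = Mul(475146, Pow(84663, -1)) = Mul(475146, Rational(1, 84663)) = Rational(52794, 9407)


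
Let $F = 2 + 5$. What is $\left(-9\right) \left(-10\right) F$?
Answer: $630$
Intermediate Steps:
$F = 7$
$\left(-9\right) \left(-10\right) F = \left(-9\right) \left(-10\right) 7 = 90 \cdot 7 = 630$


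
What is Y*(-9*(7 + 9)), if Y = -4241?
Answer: 610704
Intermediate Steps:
Y*(-9*(7 + 9)) = -(-38169)*(7 + 9) = -(-38169)*16 = -4241*(-144) = 610704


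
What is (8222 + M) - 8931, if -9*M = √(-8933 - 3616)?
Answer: -709 - I*√12549/9 ≈ -709.0 - 12.447*I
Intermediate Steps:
M = -I*√12549/9 (M = -√(-8933 - 3616)/9 = -I*√12549/9 ≈ -12.447*I)
(8222 + M) - 8931 = (8222 - I*√12549/9) - 8931 = -709 - I*√12549/9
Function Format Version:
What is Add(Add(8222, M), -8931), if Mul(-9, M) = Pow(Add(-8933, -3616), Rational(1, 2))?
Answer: Add(-709, Mul(Rational(-1, 9), I, Pow(12549, Rational(1, 2)))) ≈ Add(-709.00, Mul(-12.447, I))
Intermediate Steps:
M = Mul(Rational(-1, 9), I, Pow(12549, Rational(1, 2))) (M = Mul(Rational(-1, 9), Pow(Add(-8933, -3616), Rational(1, 2))) = Mul(Rational(-1, 9), Pow(-12549, Rational(1, 2))) = Mul(Rational(-1, 9), Mul(I, Pow(12549, Rational(1, 2)))) = Mul(Rational(-1, 9), I, Pow(12549, Rational(1, 2))) ≈ Mul(-12.447, I))
Add(Add(8222, M), -8931) = Add(Add(8222, Mul(Rational(-1, 9), I, Pow(12549, Rational(1, 2)))), -8931) = Add(-709, Mul(Rational(-1, 9), I, Pow(12549, Rational(1, 2))))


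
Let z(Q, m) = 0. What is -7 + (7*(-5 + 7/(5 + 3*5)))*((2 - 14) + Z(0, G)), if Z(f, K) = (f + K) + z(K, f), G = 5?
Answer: 4417/20 ≈ 220.85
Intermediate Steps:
Z(f, K) = K + f (Z(f, K) = (f + K) + 0 = (K + f) + 0 = K + f)
-7 + (7*(-5 + 7/(5 + 3*5)))*((2 - 14) + Z(0, G)) = -7 + (7*(-5 + 7/(5 + 3*5)))*((2 - 14) + (5 + 0)) = -7 + (7*(-5 + 7/(5 + 15)))*(-12 + 5) = -7 + (7*(-5 + 7/20))*(-7) = -7 + (7*(-93/20))*(-7) = -7 - 651/20*(-7) = -7 + 4557/20 = 4417/20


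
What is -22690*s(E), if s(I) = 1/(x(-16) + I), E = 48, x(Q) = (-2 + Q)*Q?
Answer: -11345/168 ≈ -67.530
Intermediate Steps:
x(Q) = Q*(-2 + Q)
s(I) = 1/(288 + I) (s(I) = 1/(-16*(-2 - 16) + I) = 1/(-16*(-18) + I) = 1/(288 + I))
-22690*s(E) = -22690/(288 + 48) = -22690/336 = -22690*1/336 = -11345/168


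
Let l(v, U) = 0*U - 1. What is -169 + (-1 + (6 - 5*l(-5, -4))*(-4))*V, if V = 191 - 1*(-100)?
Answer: -13264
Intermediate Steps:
V = 291 (V = 191 + 100 = 291)
l(v, U) = -1 (l(v, U) = 0 - 1 = -1)
-169 + (-1 + (6 - 5*l(-5, -4))*(-4))*V = -169 + (-1 + (6 - 5*(-1))*(-4))*291 = -169 + (-1 + (6 + 5)*(-4))*291 = -169 + (-1 + 11*(-4))*291 = -169 + (-1 - 44)*291 = -169 - 45*291 = -169 - 13095 = -13264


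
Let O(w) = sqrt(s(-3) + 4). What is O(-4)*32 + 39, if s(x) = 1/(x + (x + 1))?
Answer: 39 + 32*sqrt(95)/5 ≈ 101.38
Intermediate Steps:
s(x) = 1/(1 + 2*x) (s(x) = 1/(x + (1 + x)) = 1/(1 + 2*x))
O(w) = sqrt(95)/5 (O(w) = sqrt(1/(1 + 2*(-3)) + 4) = sqrt(1/(1 - 6) + 4) = sqrt(1/(-5) + 4) = sqrt(-1/5 + 4) = sqrt(19/5) = sqrt(95)/5)
O(-4)*32 + 39 = (sqrt(95)/5)*32 + 39 = 32*sqrt(95)/5 + 39 = 39 + 32*sqrt(95)/5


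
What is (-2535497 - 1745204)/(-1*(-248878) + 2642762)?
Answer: -4280701/2891640 ≈ -1.4804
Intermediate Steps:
(-2535497 - 1745204)/(-1*(-248878) + 2642762) = -4280701/(248878 + 2642762) = -4280701/2891640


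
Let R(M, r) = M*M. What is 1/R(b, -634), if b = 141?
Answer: 1/19881 ≈ 5.0299e-5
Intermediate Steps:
R(M, r) = M²
1/R(b, -634) = 1/(141²) = 1/19881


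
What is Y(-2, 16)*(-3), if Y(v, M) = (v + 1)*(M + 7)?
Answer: 69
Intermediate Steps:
Y(v, M) = (1 + v)*(7 + M)
Y(-2, 16)*(-3) = (7 + 16 + 7*(-2) + 16*(-2))*(-3) = (7 + 16 - 14 - 32)*(-3) = -23*(-3) = 69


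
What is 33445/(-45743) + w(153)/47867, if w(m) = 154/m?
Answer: -244932463273/335005767693 ≈ -0.73113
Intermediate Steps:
33445/(-45743) + w(153)/47867 = 33445/(-45743) + (154/153)/47867 = 33445*(-1/45743) + (154*(1/153))*(1/47867) = -33445/45743 + (154/153)*(1/47867) = -33445/45743 + 154/7323651 = -244932463273/335005767693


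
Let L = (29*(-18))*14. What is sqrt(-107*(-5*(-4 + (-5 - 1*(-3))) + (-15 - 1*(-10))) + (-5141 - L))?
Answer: 2*I*sqrt(127) ≈ 22.539*I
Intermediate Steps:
L = -7308 (L = -522*14 = -7308)
sqrt(-107*(-5*(-4 + (-5 - 1*(-3))) + (-15 - 1*(-10))) + (-5141 - L)) = sqrt(-107*(-5*(-4 + (-5 - 1*(-3))) + (-15 - 1*(-10))) + (-5141 - 1*(-7308))) = sqrt(-107*(-5*(-4 + (-5 + 3)) + (-15 + 10)) + (-5141 + 7308)) = sqrt(-107*(-5*(-4 - 2) - 5) + 2167) = sqrt(-107*(-5*(-6) - 5) + 2167) = sqrt(-107*(30 - 5) + 2167) = sqrt(-107*25 + 2167) = sqrt(-2675 + 2167) = sqrt(-508) = 2*I*sqrt(127)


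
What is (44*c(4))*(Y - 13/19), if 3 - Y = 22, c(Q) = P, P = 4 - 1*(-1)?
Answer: -82280/19 ≈ -4330.5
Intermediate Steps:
P = 5 (P = 4 + 1 = 5)
c(Q) = 5
Y = -19 (Y = 3 - 1*22 = 3 - 22 = -19)
(44*c(4))*(Y - 13/19) = (44*5)*(-19 - 13/19) = 220*(-19 - 13*1/19) = 220*(-19 - 13/19) = 220*(-374/19) = -82280/19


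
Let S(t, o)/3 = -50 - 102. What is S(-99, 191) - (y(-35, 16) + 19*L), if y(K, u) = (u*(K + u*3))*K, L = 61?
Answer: 5665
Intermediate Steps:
S(t, o) = -456 (S(t, o) = 3*(-50 - 102) = 3*(-152) = -456)
y(K, u) = K*u*(K + 3*u) (y(K, u) = (u*(K + 3*u))*K = K*u*(K + 3*u))
S(-99, 191) - (y(-35, 16) + 19*L) = -456 - (-35*16*(-35 + 3*16) + 19*61) = -456 - (-35*16*(-35 + 48) + 1159) = -456 - (-35*16*13 + 1159) = -456 - (-7280 + 1159) = -456 - 1*(-6121) = -456 + 6121 = 5665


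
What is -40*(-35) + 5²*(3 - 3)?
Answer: 1400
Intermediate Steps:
-40*(-35) + 5²*(3 - 3) = 1400 + 25*0 = 1400 + 0 = 1400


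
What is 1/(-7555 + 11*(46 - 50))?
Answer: -1/7599 ≈ -0.00013160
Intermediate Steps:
1/(-7555 + 11*(46 - 50)) = 1/(-7555 + 11*(-4)) = 1/(-7555 - 44) = 1/(-7599) = -1/7599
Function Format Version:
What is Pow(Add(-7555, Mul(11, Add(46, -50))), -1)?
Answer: Rational(-1, 7599) ≈ -0.00013160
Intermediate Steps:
Pow(Add(-7555, Mul(11, Add(46, -50))), -1) = Pow(Add(-7555, Mul(11, -4)), -1) = Pow(Add(-7555, -44), -1) = Pow(-7599, -1) = Rational(-1, 7599)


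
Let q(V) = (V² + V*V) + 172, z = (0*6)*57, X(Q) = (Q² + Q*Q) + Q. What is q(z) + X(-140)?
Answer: 39232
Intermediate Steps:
X(Q) = Q + 2*Q² (X(Q) = (Q² + Q²) + Q = 2*Q² + Q = Q + 2*Q²)
z = 0 (z = 0*57 = 0)
q(V) = 172 + 2*V² (q(V) = (V² + V²) + 172 = 2*V² + 172 = 172 + 2*V²)
q(z) + X(-140) = (172 + 2*0²) - 140*(1 + 2*(-140)) = (172 + 2*0) - 140*(1 - 280) = (172 + 0) - 140*(-279) = 172 + 39060 = 39232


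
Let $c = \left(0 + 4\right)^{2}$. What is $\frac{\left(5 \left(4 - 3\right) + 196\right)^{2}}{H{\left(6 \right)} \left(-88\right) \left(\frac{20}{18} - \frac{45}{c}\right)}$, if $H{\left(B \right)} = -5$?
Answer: $- \frac{727218}{13475} \approx -53.968$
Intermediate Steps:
$c = 16$ ($c = 4^{2} = 16$)
$\frac{\left(5 \left(4 - 3\right) + 196\right)^{2}}{H{\left(6 \right)} \left(-88\right) \left(\frac{20}{18} - \frac{45}{c}\right)} = \frac{\left(5 \left(4 - 3\right) + 196\right)^{2}}{\left(-5\right) \left(-88\right) \left(\frac{20}{18} - \frac{45}{16}\right)} = \frac{\left(5 \cdot 1 + 196\right)^{2}}{440 \left(20 \cdot \frac{1}{18} - \frac{45}{16}\right)} = \frac{\left(5 + 196\right)^{2}}{440 \left(\frac{10}{9} - \frac{45}{16}\right)} = \frac{201^{2}}{440 \left(- \frac{245}{144}\right)} = \frac{40401}{- \frac{13475}{18}} = 40401 \left(- \frac{18}{13475}\right) = - \frac{727218}{13475}$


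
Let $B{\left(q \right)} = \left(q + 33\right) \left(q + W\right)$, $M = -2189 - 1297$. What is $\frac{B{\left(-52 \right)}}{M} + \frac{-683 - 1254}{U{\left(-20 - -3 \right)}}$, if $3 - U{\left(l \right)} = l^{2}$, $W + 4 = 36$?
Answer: $\frac{255527}{38346} \approx 6.6637$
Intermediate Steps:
$W = 32$ ($W = -4 + 36 = 32$)
$M = -3486$ ($M = -2189 - 1297 = -3486$)
$B{\left(q \right)} = \left(32 + q\right) \left(33 + q\right)$ ($B{\left(q \right)} = \left(q + 33\right) \left(q + 32\right) = \left(33 + q\right) \left(32 + q\right) = \left(32 + q\right) \left(33 + q\right)$)
$U{\left(l \right)} = 3 - l^{2}$
$\frac{B{\left(-52 \right)}}{M} + \frac{-683 - 1254}{U{\left(-20 - -3 \right)}} = \frac{1056 + \left(-52\right)^{2} + 65 \left(-52\right)}{-3486} + \frac{-683 - 1254}{3 - \left(-20 - -3\right)^{2}} = \left(1056 + 2704 - 3380\right) \left(- \frac{1}{3486}\right) - \frac{1937}{3 - \left(-20 + 3\right)^{2}} = 380 \left(- \frac{1}{3486}\right) - \frac{1937}{3 - \left(-17\right)^{2}} = - \frac{190}{1743} - \frac{1937}{3 - 289} = - \frac{190}{1743} - \frac{1937}{-286} = - \frac{190}{1743} - - \frac{149}{22} = - \frac{190}{1743} + \frac{149}{22} = \frac{255527}{38346}$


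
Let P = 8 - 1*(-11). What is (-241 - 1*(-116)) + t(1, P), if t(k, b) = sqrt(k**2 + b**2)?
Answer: -125 + sqrt(362) ≈ -105.97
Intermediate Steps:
P = 19 (P = 8 + 11 = 19)
t(k, b) = sqrt(b**2 + k**2)
(-241 - 1*(-116)) + t(1, P) = (-241 - 1*(-116)) + sqrt(19**2 + 1**2) = (-241 + 116) + sqrt(361 + 1) = -125 + sqrt(362)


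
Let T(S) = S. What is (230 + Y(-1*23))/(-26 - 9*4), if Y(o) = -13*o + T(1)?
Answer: -265/31 ≈ -8.5484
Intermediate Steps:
Y(o) = 1 - 13*o (Y(o) = -13*o + 1 = 1 - 13*o)
(230 + Y(-1*23))/(-26 - 9*4) = (230 + (1 - (-13)*23))/(-26 - 9*4) = (230 + (1 - 13*(-23)))/(-26 - 36) = (230 + (1 + 299))/(-62) = (230 + 300)*(-1/62) = 530*(-1/62) = -265/31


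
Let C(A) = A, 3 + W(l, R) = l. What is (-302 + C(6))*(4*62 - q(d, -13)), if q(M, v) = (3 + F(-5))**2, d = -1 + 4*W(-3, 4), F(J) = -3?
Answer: -73408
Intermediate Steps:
W(l, R) = -3 + l
d = -25 (d = -1 + 4*(-3 - 3) = -1 + 4*(-6) = -1 - 24 = -25)
q(M, v) = 0 (q(M, v) = (3 - 3)**2 = 0**2 = 0)
(-302 + C(6))*(4*62 - q(d, -13)) = (-302 + 6)*(4*62 - 1*0) = -296*(248 + 0) = -296*248 = -73408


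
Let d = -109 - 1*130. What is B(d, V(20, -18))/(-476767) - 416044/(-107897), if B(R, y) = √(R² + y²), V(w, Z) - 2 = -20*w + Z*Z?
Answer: 416044/107897 - √62597/476767 ≈ 3.8554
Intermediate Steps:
d = -239 (d = -109 - 130 = -239)
V(w, Z) = 2 + Z² - 20*w (V(w, Z) = 2 + (-20*w + Z*Z) = 2 + (-20*w + Z²) = 2 + (Z² - 20*w) = 2 + Z² - 20*w)
B(d, V(20, -18))/(-476767) - 416044/(-107897) = √((-239)² + (2 + (-18)² - 20*20)²)/(-476767) - 416044/(-107897) = √(57121 + (2 + 324 - 400)²)*(-1/476767) - 416044*(-1/107897) = √(57121 + (-74)²)*(-1/476767) + 416044/107897 = √(57121 + 5476)*(-1/476767) + 416044/107897 = √62597*(-1/476767) + 416044/107897 = -√62597/476767 + 416044/107897 = 416044/107897 - √62597/476767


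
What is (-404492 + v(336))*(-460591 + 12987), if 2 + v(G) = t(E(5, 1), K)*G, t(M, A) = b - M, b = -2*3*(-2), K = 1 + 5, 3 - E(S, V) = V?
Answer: 179549182936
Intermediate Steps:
E(S, V) = 3 - V
K = 6
b = 12 (b = -6*(-2) = 12)
t(M, A) = 12 - M
v(G) = -2 + 10*G (v(G) = -2 + (12 - (3 - 1*1))*G = -2 + (12 - (3 - 1))*G = -2 + (12 - 1*2)*G = -2 + (12 - 2)*G = -2 + 10*G)
(-404492 + v(336))*(-460591 + 12987) = (-404492 + (-2 + 10*336))*(-460591 + 12987) = (-404492 + (-2 + 3360))*(-447604) = (-404492 + 3358)*(-447604) = -401134*(-447604) = 179549182936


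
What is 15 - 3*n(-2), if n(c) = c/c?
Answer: 12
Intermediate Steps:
n(c) = 1
15 - 3*n(-2) = 15 - 3*1 = 15 - 3 = 12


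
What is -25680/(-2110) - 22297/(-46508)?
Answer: 11285201/892108 ≈ 12.650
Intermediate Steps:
-25680/(-2110) - 22297/(-46508) = -25680*(-1/2110) - 22297*(-1/46508) = 2568/211 + 2027/4228 = 11285201/892108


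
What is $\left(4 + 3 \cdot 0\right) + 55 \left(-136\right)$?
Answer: $-7476$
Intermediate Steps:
$\left(4 + 3 \cdot 0\right) + 55 \left(-136\right) = \left(4 + 0\right) - 7480 = 4 - 7480 = -7476$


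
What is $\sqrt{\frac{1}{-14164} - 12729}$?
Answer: $\frac{i \sqrt{638419485337}}{7082} \approx 112.82 i$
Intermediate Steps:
$\sqrt{\frac{1}{-14164} - 12729} = \sqrt{- \frac{1}{14164} - 12729} = \sqrt{- \frac{180293557}{14164}} = \frac{i \sqrt{638419485337}}{7082}$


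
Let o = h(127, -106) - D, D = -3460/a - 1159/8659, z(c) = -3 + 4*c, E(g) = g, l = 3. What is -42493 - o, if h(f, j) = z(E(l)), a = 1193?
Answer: -439084950701/10330187 ≈ -42505.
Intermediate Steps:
h(f, j) = 9 (h(f, j) = -3 + 4*3 = -3 + 12 = 9)
D = -31342827/10330187 (D = -3460/1193 - 1159/8659 = -31342827/10330187 ≈ -3.0341)
o = 124314510/10330187 (o = 9 - 1*(-31342827/10330187) = 9 + 31342827/10330187 = 124314510/10330187 ≈ 12.034)
-42493 - o = -42493 - 1*124314510/10330187 = -42493 - 124314510/10330187 = -439084950701/10330187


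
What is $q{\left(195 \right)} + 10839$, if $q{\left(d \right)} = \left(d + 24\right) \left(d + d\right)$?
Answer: $96249$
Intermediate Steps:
$q{\left(d \right)} = 2 d \left(24 + d\right)$ ($q{\left(d \right)} = \left(24 + d\right) 2 d = 2 d \left(24 + d\right)$)
$q{\left(195 \right)} + 10839 = 2 \cdot 195 \left(24 + 195\right) + 10839 = 2 \cdot 195 \cdot 219 + 10839 = 85410 + 10839 = 96249$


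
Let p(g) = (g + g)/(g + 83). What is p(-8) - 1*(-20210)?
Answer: 1515734/75 ≈ 20210.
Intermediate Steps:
p(g) = 2*g/(83 + g) (p(g) = (2*g)/(83 + g) = 2*g/(83 + g))
p(-8) - 1*(-20210) = 2*(-8)/(83 - 8) - 1*(-20210) = 2*(-8)/75 + 20210 = 2*(-8)*(1/75) + 20210 = -16/75 + 20210 = 1515734/75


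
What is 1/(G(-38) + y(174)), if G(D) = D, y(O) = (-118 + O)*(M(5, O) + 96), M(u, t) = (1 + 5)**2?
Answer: 1/7354 ≈ 0.00013598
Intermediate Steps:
M(u, t) = 36 (M(u, t) = 6**2 = 36)
y(O) = -15576 + 132*O (y(O) = (-118 + O)*(36 + 96) = (-118 + O)*132 = -15576 + 132*O)
1/(G(-38) + y(174)) = 1/(-38 + (-15576 + 132*174)) = 1/(-38 + (-15576 + 22968)) = 1/(-38 + 7392) = 1/7354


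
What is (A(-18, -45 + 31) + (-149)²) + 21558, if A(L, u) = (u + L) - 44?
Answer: 43683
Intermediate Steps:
A(L, u) = -44 + L + u (A(L, u) = (L + u) - 44 = -44 + L + u)
(A(-18, -45 + 31) + (-149)²) + 21558 = ((-44 - 18 + (-45 + 31)) + (-149)²) + 21558 = ((-44 - 18 - 14) + 22201) + 21558 = (-76 + 22201) + 21558 = 22125 + 21558 = 43683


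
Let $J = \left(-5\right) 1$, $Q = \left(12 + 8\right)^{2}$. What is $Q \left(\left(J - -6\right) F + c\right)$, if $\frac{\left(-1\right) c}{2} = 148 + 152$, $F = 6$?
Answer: $-237600$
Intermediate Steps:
$Q = 400$ ($Q = 20^{2} = 400$)
$J = -5$
$c = -600$ ($c = - 2 \left(148 + 152\right) = \left(-2\right) 300 = -600$)
$Q \left(\left(J - -6\right) F + c\right) = 400 \left(\left(-5 - -6\right) 6 - 600\right) = 400 \left(\left(-5 + 6\right) 6 - 600\right) = 400 \left(1 \cdot 6 - 600\right) = 400 \left(6 - 600\right) = 400 \left(-594\right) = -237600$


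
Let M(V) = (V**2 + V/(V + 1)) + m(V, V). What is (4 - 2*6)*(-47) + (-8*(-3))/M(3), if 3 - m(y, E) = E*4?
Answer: 408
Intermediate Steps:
m(y, E) = 3 - 4*E (m(y, E) = 3 - E*4 = 3 - 4*E)
M(V) = 3 + V**2 - 4*V + V/(1 + V) (M(V) = (V**2 + V/(V + 1)) + (3 - 4*V) = (V**2 + V/(1 + V)) + (3 - 4*V) = 3 + V**2 - 4*V + V/(1 + V))
(4 - 2*6)*(-47) + (-8*(-3))/M(3) = (4 - 2*6)*(-47) + (-8*(-3))/(((3 + 3**3 - 3*3**2)/(1 + 3))) = (4 - 12)*(-47) + 24/(((3 + 27 - 3*9)/4)) = -8*(-47) + 24/(((3 + 27 - 27)/4)) = 376 + 24/(((1/4)*3)) = 376 + 24/(3/4) = 376 + 24*(4/3) = 376 + 32 = 408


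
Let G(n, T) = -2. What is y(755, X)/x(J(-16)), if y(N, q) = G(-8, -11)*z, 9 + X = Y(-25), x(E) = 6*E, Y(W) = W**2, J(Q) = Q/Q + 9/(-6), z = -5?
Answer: -10/3 ≈ -3.3333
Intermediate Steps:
J(Q) = -1/2 (J(Q) = 1 + 9*(-1/6) = 1 - 3/2 = -1/2)
X = 616 (X = -9 + (-25)**2 = -9 + 625 = 616)
y(N, q) = 10 (y(N, q) = -2*(-5) = 10)
y(755, X)/x(J(-16)) = 10/((6*(-1/2))) = 10/(-3) = 10*(-1/3) = -10/3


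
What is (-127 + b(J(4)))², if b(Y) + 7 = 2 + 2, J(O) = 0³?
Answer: 16900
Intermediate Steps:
J(O) = 0
b(Y) = -3 (b(Y) = -7 + (2 + 2) = -7 + 4 = -3)
(-127 + b(J(4)))² = (-127 - 3)² = (-130)² = 16900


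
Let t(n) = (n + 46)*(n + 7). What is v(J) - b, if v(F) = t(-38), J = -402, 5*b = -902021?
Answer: 900781/5 ≈ 1.8016e+5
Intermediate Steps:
b = -902021/5 (b = (1/5)*(-902021) = -902021/5 ≈ -1.8040e+5)
t(n) = (7 + n)*(46 + n) (t(n) = (46 + n)*(7 + n) = (7 + n)*(46 + n))
v(F) = -248 (v(F) = 322 + (-38)**2 + 53*(-38) = 322 + 1444 - 2014 = -248)
v(J) - b = -248 - 1*(-902021/5) = -248 + 902021/5 = 900781/5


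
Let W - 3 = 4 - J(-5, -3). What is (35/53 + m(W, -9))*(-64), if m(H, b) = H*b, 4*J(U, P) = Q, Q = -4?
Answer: 241984/53 ≈ 4565.7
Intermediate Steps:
J(U, P) = -1 (J(U, P) = (¼)*(-4) = -1)
W = 8 (W = 3 + (4 - 1*(-1)) = 3 + (4 + 1) = 3 + 5 = 8)
(35/53 + m(W, -9))*(-64) = (35/53 + 8*(-9))*(-64) = (35*(1/53) - 72)*(-64) = (35/53 - 72)*(-64) = -3781/53*(-64) = 241984/53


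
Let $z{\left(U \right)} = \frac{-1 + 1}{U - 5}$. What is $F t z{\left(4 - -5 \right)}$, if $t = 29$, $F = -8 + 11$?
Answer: $0$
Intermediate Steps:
$F = 3$
$z{\left(U \right)} = 0$ ($z{\left(U \right)} = \frac{0}{-5 + U} = 0$)
$F t z{\left(4 - -5 \right)} = 3 \cdot 29 \cdot 0 = 87 \cdot 0 = 0$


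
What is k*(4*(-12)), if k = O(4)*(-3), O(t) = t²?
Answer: 2304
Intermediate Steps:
k = -48 (k = 4²*(-3) = 16*(-3) = -48)
k*(4*(-12)) = -192*(-12) = -48*(-48) = 2304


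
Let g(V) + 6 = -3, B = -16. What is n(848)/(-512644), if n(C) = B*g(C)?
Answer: -36/128161 ≈ -0.00028090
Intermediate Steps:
g(V) = -9 (g(V) = -6 - 3 = -9)
n(C) = 144 (n(C) = -16*(-9) = 144)
n(848)/(-512644) = 144/(-512644) = 144*(-1/512644) = -36/128161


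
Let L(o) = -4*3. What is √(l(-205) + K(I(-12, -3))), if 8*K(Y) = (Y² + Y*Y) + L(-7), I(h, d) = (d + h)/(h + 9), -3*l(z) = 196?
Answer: I*√2181/6 ≈ 7.7835*I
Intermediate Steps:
L(o) = -12
l(z) = -196/3 (l(z) = -⅓*196 = -196/3)
I(h, d) = (d + h)/(9 + h)
K(Y) = -3/2 + Y²/4 (K(Y) = ((Y² + Y*Y) - 12)/8 = ((Y² + Y²) - 12)/8 = (2*Y² - 12)/8 = (-12 + 2*Y²)/8 = -3/2 + Y²/4)
√(l(-205) + K(I(-12, -3))) = √(-196/3 + (-3/2 + ((-3 - 12)/(9 - 12))²/4)) = √(-196/3 + (-3/2 + (-15/(-3))²/4)) = √(-196/3 + (-3/2 + (-⅓*(-15))²/4)) = √(-196/3 + (-3/2 + (¼)*5²)) = √(-196/3 + (-3/2 + (¼)*25)) = √(-196/3 + (-3/2 + 25/4)) = √(-196/3 + 19/4) = √(-727/12) = I*√2181/6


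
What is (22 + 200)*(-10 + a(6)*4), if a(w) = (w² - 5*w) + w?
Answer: 8436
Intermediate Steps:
a(w) = w² - 4*w
(22 + 200)*(-10 + a(6)*4) = (22 + 200)*(-10 + (6*(-4 + 6))*4) = 222*(-10 + (6*2)*4) = 222*(-10 + 12*4) = 222*(-10 + 48) = 222*38 = 8436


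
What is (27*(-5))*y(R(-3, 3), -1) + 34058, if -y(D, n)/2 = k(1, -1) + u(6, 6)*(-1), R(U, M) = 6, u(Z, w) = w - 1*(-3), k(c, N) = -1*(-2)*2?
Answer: 32708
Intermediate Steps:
k(c, N) = 4 (k(c, N) = 2*2 = 4)
u(Z, w) = 3 + w (u(Z, w) = w + 3 = 3 + w)
y(D, n) = 10 (y(D, n) = -2*(4 + (3 + 6)*(-1)) = -2*(4 + 9*(-1)) = -2*(4 - 9) = -2*(-5) = 10)
(27*(-5))*y(R(-3, 3), -1) + 34058 = (27*(-5))*10 + 34058 = -135*10 + 34058 = -1350 + 34058 = 32708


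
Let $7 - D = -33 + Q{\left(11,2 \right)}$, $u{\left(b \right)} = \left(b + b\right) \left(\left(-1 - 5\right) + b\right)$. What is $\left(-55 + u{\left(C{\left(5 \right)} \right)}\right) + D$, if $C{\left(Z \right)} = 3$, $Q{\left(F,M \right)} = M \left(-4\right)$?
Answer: $-25$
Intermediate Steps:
$Q{\left(F,M \right)} = - 4 M$
$u{\left(b \right)} = 2 b \left(-6 + b\right)$
$D = 48$ ($D = 7 - \left(-33 - 8\right) = 7 - -41 = 7 + 41 = 48$)
$\left(-55 + u{\left(C{\left(5 \right)} \right)}\right) + D = \left(-55 + 2 \cdot 3 \left(-6 + 3\right)\right) + 48 = \left(-55 + 2 \cdot 3 \left(-3\right)\right) + 48 = \left(-55 - 18\right) + 48 = -73 + 48 = -25$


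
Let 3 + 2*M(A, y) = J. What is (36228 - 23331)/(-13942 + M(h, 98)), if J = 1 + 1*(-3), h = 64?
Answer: -25794/27889 ≈ -0.92488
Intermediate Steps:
J = -2 (J = 1 - 3 = -2)
M(A, y) = -5/2 (M(A, y) = -3/2 + (½)*(-2) = -3/2 - 1 = -5/2)
(36228 - 23331)/(-13942 + M(h, 98)) = (36228 - 23331)/(-13942 - 5/2) = 12897/(-27889/2) = 12897*(-2/27889) = -25794/27889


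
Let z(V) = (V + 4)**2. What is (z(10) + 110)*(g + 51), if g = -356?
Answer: -93330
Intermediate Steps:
z(V) = (4 + V)**2
(z(10) + 110)*(g + 51) = ((4 + 10)**2 + 110)*(-356 + 51) = (14**2 + 110)*(-305) = (196 + 110)*(-305) = 306*(-305) = -93330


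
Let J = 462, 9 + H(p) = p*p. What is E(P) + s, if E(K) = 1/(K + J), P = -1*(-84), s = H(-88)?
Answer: 4223311/546 ≈ 7735.0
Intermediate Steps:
H(p) = -9 + p² (H(p) = -9 + p*p = -9 + p²)
s = 7735 (s = -9 + (-88)² = -9 + 7744 = 7735)
P = 84
E(K) = 1/(462 + K) (E(K) = 1/(K + 462) = 1/(462 + K))
E(P) + s = 1/(462 + 84) + 7735 = 1/546 + 7735 = 4223311/546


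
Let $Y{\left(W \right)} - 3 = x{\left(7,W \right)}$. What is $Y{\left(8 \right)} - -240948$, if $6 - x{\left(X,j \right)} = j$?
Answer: $240949$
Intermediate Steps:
$x{\left(X,j \right)} = 6 - j$
$Y{\left(W \right)} = 9 - W$ ($Y{\left(W \right)} = 3 - \left(-6 + W\right) = 9 - W$)
$Y{\left(8 \right)} - -240948 = \left(9 - 8\right) - -240948 = \left(9 - 8\right) + 240948 = 1 + 240948 = 240949$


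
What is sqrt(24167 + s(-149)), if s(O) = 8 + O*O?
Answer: 2*sqrt(11594) ≈ 215.35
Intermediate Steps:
s(O) = 8 + O**2
sqrt(24167 + s(-149)) = sqrt(24167 + (8 + (-149)**2)) = sqrt(24167 + (8 + 22201)) = sqrt(24167 + 22209) = sqrt(46376) = 2*sqrt(11594)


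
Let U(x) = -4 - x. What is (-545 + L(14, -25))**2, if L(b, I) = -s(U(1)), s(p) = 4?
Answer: 301401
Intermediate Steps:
L(b, I) = -4 (L(b, I) = -1*4 = -4)
(-545 + L(14, -25))**2 = (-545 - 4)**2 = (-549)**2 = 301401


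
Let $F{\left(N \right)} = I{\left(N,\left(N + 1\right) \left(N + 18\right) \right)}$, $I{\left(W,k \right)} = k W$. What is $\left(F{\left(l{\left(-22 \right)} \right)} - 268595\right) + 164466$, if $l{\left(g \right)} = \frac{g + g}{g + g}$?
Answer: $-104091$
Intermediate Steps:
$l{\left(g \right)} = 1$ ($l{\left(g \right)} = \frac{2 g}{2 g} = 2 g \frac{1}{2 g} = 1$)
$I{\left(W,k \right)} = W k$
$F{\left(N \right)} = N \left(1 + N\right) \left(18 + N\right)$ ($F{\left(N \right)} = N \left(N + 1\right) \left(N + 18\right) = N \left(1 + N\right) \left(18 + N\right)$)
$\left(F{\left(l{\left(-22 \right)} \right)} - 268595\right) + 164466 = \left(1 \left(18 + 1^{2} + 19 \cdot 1\right) - 268595\right) + 164466 = \left(1 \left(18 + 1 + 19\right) - 268595\right) + 164466 = \left(1 \cdot 38 - 268595\right) + 164466 = \left(38 - 268595\right) + 164466 = -268557 + 164466 = -104091$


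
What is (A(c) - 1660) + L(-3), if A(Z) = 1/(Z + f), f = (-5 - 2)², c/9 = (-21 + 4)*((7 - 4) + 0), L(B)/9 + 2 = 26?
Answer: -592041/410 ≈ -1444.0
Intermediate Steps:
L(B) = 216 (L(B) = -18 + 9*26 = -18 + 234 = 216)
c = -459 (c = 9*((-21 + 4)*((7 - 4) + 0)) = 9*(-17*(3 + 0)) = 9*(-17*3) = 9*(-51) = -459)
f = 49 (f = (-7)² = 49)
A(Z) = 1/(49 + Z) (A(Z) = 1/(Z + 49) = 1/(49 + Z))
(A(c) - 1660) + L(-3) = (1/(49 - 459) - 1660) + 216 = (1/(-410) - 1660) + 216 = (-1/410 - 1660) + 216 = -680601/410 + 216 = -592041/410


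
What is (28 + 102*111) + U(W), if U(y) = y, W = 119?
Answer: 11469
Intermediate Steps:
(28 + 102*111) + U(W) = (28 + 102*111) + 119 = (28 + 11322) + 119 = 11350 + 119 = 11469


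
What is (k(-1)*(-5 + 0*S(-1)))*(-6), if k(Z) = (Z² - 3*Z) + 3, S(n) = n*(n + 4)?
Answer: 210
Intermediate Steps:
S(n) = n*(4 + n)
k(Z) = 3 + Z² - 3*Z
(k(-1)*(-5 + 0*S(-1)))*(-6) = ((3 + (-1)² - 3*(-1))*(-5 + 0*(-(4 - 1))))*(-6) = ((3 + 1 + 3)*(-5 + 0*(-1*3)))*(-6) = (7*(-5 + 0*(-3)))*(-6) = (7*(-5 + 0))*(-6) = (7*(-5))*(-6) = -35*(-6) = 210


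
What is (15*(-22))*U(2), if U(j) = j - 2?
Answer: 0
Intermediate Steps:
U(j) = -2 + j
(15*(-22))*U(2) = (15*(-22))*(-2 + 2) = -330*0 = 0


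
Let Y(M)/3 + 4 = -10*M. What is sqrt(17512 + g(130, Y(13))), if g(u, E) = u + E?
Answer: 2*sqrt(4310) ≈ 131.30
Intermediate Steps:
Y(M) = -12 - 30*M (Y(M) = -12 + 3*(-10*M) = -12 - 30*M)
g(u, E) = E + u
sqrt(17512 + g(130, Y(13))) = sqrt(17512 + ((-12 - 30*13) + 130)) = sqrt(17512 + ((-12 - 390) + 130)) = sqrt(17512 + (-402 + 130)) = sqrt(17512 - 272) = sqrt(17240) = 2*sqrt(4310)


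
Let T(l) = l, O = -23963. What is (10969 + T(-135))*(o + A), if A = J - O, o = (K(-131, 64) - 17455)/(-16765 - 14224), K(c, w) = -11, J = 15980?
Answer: 13410445381562/30989 ≈ 4.3275e+8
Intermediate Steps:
o = 17466/30989 (o = (-11 - 17455)/(-16765 - 14224) = -17466/(-30989) = -17466*(-1/30989) = 17466/30989 ≈ 0.56362)
A = 39943 (A = 15980 - 1*(-23963) = 15980 + 23963 = 39943)
(10969 + T(-135))*(o + A) = (10969 - 135)*(17466/30989 + 39943) = 10834*(1237811093/30989) = 13410445381562/30989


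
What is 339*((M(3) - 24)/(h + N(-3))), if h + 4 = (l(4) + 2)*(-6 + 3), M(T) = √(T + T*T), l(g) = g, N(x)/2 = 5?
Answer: 678 - 113*√3/2 ≈ 580.14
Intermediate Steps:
N(x) = 10 (N(x) = 2*5 = 10)
M(T) = √(T + T²)
h = -22 (h = -4 + (4 + 2)*(-6 + 3) = -4 + 6*(-3) = -4 - 18 = -22)
339*((M(3) - 24)/(h + N(-3))) = 339*((√(3*(1 + 3)) - 24)/(-22 + 10)) = 339*((√(3*4) - 24)/(-12)) = 339*((√12 - 24)*(-1/12)) = 339*((2*√3 - 24)*(-1/12)) = 339*((-24 + 2*√3)*(-1/12)) = 339*(2 - √3/6) = 678 - 113*√3/2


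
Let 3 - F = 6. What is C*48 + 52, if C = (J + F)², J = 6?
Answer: 484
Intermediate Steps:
F = -3 (F = 3 - 1*6 = 3 - 6 = -3)
C = 9 (C = (6 - 3)² = 3² = 9)
C*48 + 52 = 9*48 + 52 = 432 + 52 = 484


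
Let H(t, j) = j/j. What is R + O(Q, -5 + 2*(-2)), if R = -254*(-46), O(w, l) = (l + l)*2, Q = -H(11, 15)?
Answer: 11648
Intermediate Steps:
H(t, j) = 1
Q = -1 (Q = -1*1 = -1)
O(w, l) = 4*l (O(w, l) = (2*l)*2 = 4*l)
R = 11684
R + O(Q, -5 + 2*(-2)) = 11684 + 4*(-5 + 2*(-2)) = 11684 + 4*(-5 - 4) = 11684 + 4*(-9) = 11684 - 36 = 11648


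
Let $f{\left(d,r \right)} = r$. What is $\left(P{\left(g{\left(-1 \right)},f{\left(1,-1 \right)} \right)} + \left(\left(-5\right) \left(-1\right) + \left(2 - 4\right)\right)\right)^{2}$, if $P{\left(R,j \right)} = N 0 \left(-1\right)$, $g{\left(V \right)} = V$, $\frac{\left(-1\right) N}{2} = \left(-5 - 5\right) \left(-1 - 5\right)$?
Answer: $9$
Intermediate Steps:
$N = -120$ ($N = - 2 \left(-5 - 5\right) \left(-1 - 5\right) = - 2 \left(\left(-10\right) \left(-6\right)\right) = \left(-2\right) 60 = -120$)
$P{\left(R,j \right)} = 0$ ($P{\left(R,j \right)} = \left(-120\right) 0 \left(-1\right) = 0 \left(-1\right) = 0$)
$\left(P{\left(g{\left(-1 \right)},f{\left(1,-1 \right)} \right)} + \left(\left(-5\right) \left(-1\right) + \left(2 - 4\right)\right)\right)^{2} = \left(0 + \left(\left(-5\right) \left(-1\right) + \left(2 - 4\right)\right)\right)^{2} = \left(0 + \left(5 - 2\right)\right)^{2} = \left(0 + 3\right)^{2} = 3^{2} = 9$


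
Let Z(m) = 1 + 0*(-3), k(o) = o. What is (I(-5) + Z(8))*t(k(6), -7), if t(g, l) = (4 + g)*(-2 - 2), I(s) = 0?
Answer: -40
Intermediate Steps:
t(g, l) = -16 - 4*g (t(g, l) = (4 + g)*(-4) = -16 - 4*g)
Z(m) = 1 (Z(m) = 1 + 0 = 1)
(I(-5) + Z(8))*t(k(6), -7) = (0 + 1)*(-16 - 4*6) = 1*(-16 - 24) = 1*(-40) = -40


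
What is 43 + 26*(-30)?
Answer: -737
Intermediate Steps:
43 + 26*(-30) = 43 - 780 = -737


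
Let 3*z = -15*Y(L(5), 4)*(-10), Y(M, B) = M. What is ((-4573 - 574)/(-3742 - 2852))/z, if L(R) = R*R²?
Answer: 5147/41212500 ≈ 0.00012489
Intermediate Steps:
L(R) = R³
z = 6250 (z = (-15*5³*(-10))/3 = (-15*125*(-10))/3 = (-1875*(-10))/3 = (⅓)*18750 = 6250)
((-4573 - 574)/(-3742 - 2852))/z = ((-4573 - 574)/(-3742 - 2852))/6250 = -5147/(-6594)*(1/6250) = -5147*(-1/6594)*(1/6250) = (5147/6594)*(1/6250) = 5147/41212500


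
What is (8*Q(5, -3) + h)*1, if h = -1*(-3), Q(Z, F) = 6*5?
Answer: 243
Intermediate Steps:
Q(Z, F) = 30
h = 3
(8*Q(5, -3) + h)*1 = (8*30 + 3)*1 = (240 + 3)*1 = 243*1 = 243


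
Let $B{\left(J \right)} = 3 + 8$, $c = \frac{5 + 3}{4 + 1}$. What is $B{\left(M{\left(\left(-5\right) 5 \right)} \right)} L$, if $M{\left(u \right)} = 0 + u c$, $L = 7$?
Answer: $77$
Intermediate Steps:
$c = \frac{8}{5} \approx 1.6$
$M{\left(u \right)} = \frac{8 u}{5}$ ($M{\left(u \right)} = 0 + u \frac{8}{5} = 0 + \frac{8 u}{5} = \frac{8 u}{5}$)
$B{\left(J \right)} = 11$
$B{\left(M{\left(\left(-5\right) 5 \right)} \right)} L = 11 \cdot 7 = 77$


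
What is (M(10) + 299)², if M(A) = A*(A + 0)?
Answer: 159201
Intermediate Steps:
M(A) = A² (M(A) = A*A = A²)
(M(10) + 299)² = (10² + 299)² = (100 + 299)² = 399² = 159201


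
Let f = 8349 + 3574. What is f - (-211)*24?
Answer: 16987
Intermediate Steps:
f = 11923
f - (-211)*24 = 11923 - (-211)*24 = 11923 - 1*(-5064) = 11923 + 5064 = 16987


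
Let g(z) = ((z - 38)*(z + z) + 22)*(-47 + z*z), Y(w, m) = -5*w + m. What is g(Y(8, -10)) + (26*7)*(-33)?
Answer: 21634360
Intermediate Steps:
Y(w, m) = m - 5*w
g(z) = (-47 + z²)*(22 + 2*z*(-38 + z)) (g(z) = ((-38 + z)*(2*z) + 22)*(-47 + z²) = (2*z*(-38 + z) + 22)*(-47 + z²) = (22 + 2*z*(-38 + z))*(-47 + z²) = (-47 + z²)*(22 + 2*z*(-38 + z)))
g(Y(8, -10)) + (26*7)*(-33) = (-1034 - 76*(-10 - 5*8)³ - 72*(-10 - 5*8)² + 2*(-10 - 5*8)⁴ + 3572*(-10 - 5*8)) + (26*7)*(-33) = (-1034 - 76*(-10 - 40)³ - 72*(-10 - 40)² + 2*(-10 - 40)⁴ + 3572*(-10 - 40)) + 182*(-33) = (-1034 - 76*(-50)³ - 72*(-50)² + 2*(-50)⁴ + 3572*(-50)) - 6006 = (-1034 - 76*(-125000) - 72*2500 + 2*6250000 - 178600) - 6006 = (-1034 + 9500000 - 180000 + 12500000 - 178600) - 6006 = 21640366 - 6006 = 21634360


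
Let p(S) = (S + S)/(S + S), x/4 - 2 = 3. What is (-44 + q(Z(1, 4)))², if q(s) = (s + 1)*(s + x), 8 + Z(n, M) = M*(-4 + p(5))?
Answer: 1936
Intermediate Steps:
x = 20 (x = 8 + 4*3 = 8 + 12 = 20)
p(S) = 1 (p(S) = (2*S)/((2*S)) = (2*S)*(1/(2*S)) = 1)
Z(n, M) = -8 - 3*M (Z(n, M) = -8 + M*(-4 + 1) = -8 + M*(-3) = -8 - 3*M)
q(s) = (1 + s)*(20 + s) (q(s) = (s + 1)*(s + 20) = (1 + s)*(20 + s))
(-44 + q(Z(1, 4)))² = (-44 + (20 + (-8 - 3*4)² + 21*(-8 - 3*4)))² = (-44 + (20 + (-8 - 12)² + 21*(-8 - 12)))² = (-44 + (20 + (-20)² + 21*(-20)))² = (-44 + (20 + 400 - 420))² = (-44 + 0)² = (-44)² = 1936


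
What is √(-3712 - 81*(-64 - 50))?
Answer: √5522 ≈ 74.310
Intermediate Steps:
√(-3712 - 81*(-64 - 50)) = √(-3712 - 81*(-114)) = √(-3712 + 9234) = √5522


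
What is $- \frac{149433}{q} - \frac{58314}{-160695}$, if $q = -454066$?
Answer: $\frac{16830513553}{24322045290} \approx 0.69199$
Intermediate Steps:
$- \frac{149433}{q} - \frac{58314}{-160695} = - \frac{149433}{-454066} - \frac{58314}{-160695} = \left(-149433\right) \left(- \frac{1}{454066}\right) - - \frac{19438}{53565} = \frac{149433}{454066} + \frac{19438}{53565} = \frac{16830513553}{24322045290}$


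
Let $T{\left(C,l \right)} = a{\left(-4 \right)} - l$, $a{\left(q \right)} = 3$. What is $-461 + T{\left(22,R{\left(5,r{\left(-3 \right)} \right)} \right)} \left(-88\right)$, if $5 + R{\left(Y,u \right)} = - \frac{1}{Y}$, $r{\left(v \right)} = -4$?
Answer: $- \frac{5913}{5} \approx -1182.6$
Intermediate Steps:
$R{\left(Y,u \right)} = -5 - \frac{1}{Y}$
$T{\left(C,l \right)} = 3 - l$
$-461 + T{\left(22,R{\left(5,r{\left(-3 \right)} \right)} \right)} \left(-88\right) = -461 + \left(3 - \left(-5 - \frac{1}{5}\right)\right) \left(-88\right) = -461 + \left(3 - - \frac{26}{5}\right) \left(-88\right) = -461 + \left(3 + \frac{26}{5}\right) \left(-88\right) = -461 + \frac{41}{5} \left(-88\right) = -461 - \frac{3608}{5} = - \frac{5913}{5}$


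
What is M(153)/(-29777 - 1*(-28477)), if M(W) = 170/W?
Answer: -1/1170 ≈ -0.00085470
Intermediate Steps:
M(153)/(-29777 - 1*(-28477)) = (170/153)/(-29777 - 1*(-28477)) = (170*(1/153))/(-29777 + 28477) = (10/9)/(-1300) = (10/9)*(-1/1300) = -1/1170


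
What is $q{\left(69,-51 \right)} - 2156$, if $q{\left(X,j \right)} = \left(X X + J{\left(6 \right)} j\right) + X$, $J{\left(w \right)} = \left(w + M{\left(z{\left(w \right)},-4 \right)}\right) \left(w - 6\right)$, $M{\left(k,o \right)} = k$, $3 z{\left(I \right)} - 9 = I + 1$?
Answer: $2674$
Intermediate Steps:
$z{\left(I \right)} = \frac{10}{3} + \frac{I}{3}$ ($z{\left(I \right)} = 3 + \frac{I + 1}{3} = 3 + \frac{1 + I}{3} = 3 + \left(\frac{1}{3} + \frac{I}{3}\right) = \frac{10}{3} + \frac{I}{3}$)
$J{\left(w \right)} = \left(-6 + w\right) \left(\frac{10}{3} + \frac{4 w}{3}\right)$ ($J{\left(w \right)} = \left(w + \left(\frac{10}{3} + \frac{w}{3}\right)\right) \left(w - 6\right) = \left(\frac{10}{3} + \frac{4 w}{3}\right) \left(-6 + w\right) = \left(-6 + w\right) \left(\frac{10}{3} + \frac{4 w}{3}\right)$)
$q{\left(X,j \right)} = X + X^{2}$ ($q{\left(X,j \right)} = \left(X X + \left(-20 - 28 + \frac{4 \cdot 6^{2}}{3}\right) j\right) + X = \left(X^{2} + \left(-20 - 28 + \frac{4}{3} \cdot 36\right) j\right) + X = \left(X^{2} + \left(-20 - 28 + 48\right) j\right) + X = \left(X^{2} + 0 j\right) + X = \left(X^{2} + 0\right) + X = X^{2} + X = X + X^{2}$)
$q{\left(69,-51 \right)} - 2156 = 69 \left(1 + 69\right) - 2156 = 69 \cdot 70 - 2156 = 4830 - 2156 = 2674$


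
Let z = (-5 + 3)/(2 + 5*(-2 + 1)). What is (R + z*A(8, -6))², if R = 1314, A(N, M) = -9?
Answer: 1710864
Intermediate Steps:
z = ⅔ (z = -2/(2 + 5*(-1)) = -2/(2 - 5) = -2/(-3) = -2*(-⅓) = ⅔ ≈ 0.66667)
(R + z*A(8, -6))² = (1314 + (⅔)*(-9))² = (1314 - 6)² = 1308² = 1710864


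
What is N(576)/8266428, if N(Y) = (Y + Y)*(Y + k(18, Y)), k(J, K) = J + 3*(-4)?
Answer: 6208/76541 ≈ 0.081107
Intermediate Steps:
k(J, K) = -12 + J (k(J, K) = J - 12 = -12 + J)
N(Y) = 2*Y*(6 + Y) (N(Y) = (Y + Y)*(Y + (-12 + 18)) = (2*Y)*(Y + 6) = (2*Y)*(6 + Y) = 2*Y*(6 + Y))
N(576)/8266428 = (2*576*(6 + 576))/8266428 = (2*576*582)*(1/8266428) = 670464*(1/8266428) = 6208/76541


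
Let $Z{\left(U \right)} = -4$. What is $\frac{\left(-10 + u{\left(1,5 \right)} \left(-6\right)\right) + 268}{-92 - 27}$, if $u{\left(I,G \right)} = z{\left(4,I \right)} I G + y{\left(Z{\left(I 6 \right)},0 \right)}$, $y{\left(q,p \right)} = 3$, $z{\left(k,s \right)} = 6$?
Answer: $- \frac{60}{119} \approx -0.5042$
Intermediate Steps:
$u{\left(I,G \right)} = 3 + 6 G I$ ($u{\left(I,G \right)} = 6 I G + 3 = 6 G I + 3 = 3 + 6 G I$)
$\frac{\left(-10 + u{\left(1,5 \right)} \left(-6\right)\right) + 268}{-92 - 27} = \frac{\left(-10 + \left(3 + 6 \cdot 5 \cdot 1\right) \left(-6\right)\right) + 268}{-92 - 27} = \frac{\left(-10 + \left(3 + 30\right) \left(-6\right)\right) + 268}{-119} = \left(\left(-10 + 33 \left(-6\right)\right) + 268\right) \left(- \frac{1}{119}\right) = \left(\left(-10 - 198\right) + 268\right) \left(- \frac{1}{119}\right) = \left(-208 + 268\right) \left(- \frac{1}{119}\right) = 60 \left(- \frac{1}{119}\right) = - \frac{60}{119}$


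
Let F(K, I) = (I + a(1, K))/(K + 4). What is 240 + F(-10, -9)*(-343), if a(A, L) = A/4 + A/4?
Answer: -2951/12 ≈ -245.92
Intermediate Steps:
a(A, L) = A/2 (a(A, L) = A*(¼) + A*(¼) = A/4 + A/4 = A/2)
F(K, I) = (½ + I)/(4 + K) (F(K, I) = (I + (½)*1)/(K + 4) = (I + ½)/(4 + K) = (½ + I)/(4 + K))
240 + F(-10, -9)*(-343) = 240 + ((½ - 9)/(4 - 10))*(-343) = 240 + (-17/2/(-6))*(-343) = 240 - ⅙*(-17/2)*(-343) = 240 + (17/12)*(-343) = 240 - 5831/12 = -2951/12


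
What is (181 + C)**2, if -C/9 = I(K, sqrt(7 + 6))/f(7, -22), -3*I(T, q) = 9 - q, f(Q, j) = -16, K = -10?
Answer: 4115639/128 + 8607*sqrt(13)/128 ≈ 32396.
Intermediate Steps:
I(T, q) = -3 + q/3 (I(T, q) = -(9 - q)/3 = -3 + q/3)
C = -27/16 + 3*sqrt(13)/16 (C = -9*(-3 + sqrt(7 + 6)/3)/(-16) = -9*(-3 + sqrt(13)/3)*(-1)/16 = -9*(3/16 - sqrt(13)/48) = -27/16 + 3*sqrt(13)/16 ≈ -1.0115)
(181 + C)**2 = (181 + (-27/16 + 3*sqrt(13)/16))**2 = (2869/16 + 3*sqrt(13)/16)**2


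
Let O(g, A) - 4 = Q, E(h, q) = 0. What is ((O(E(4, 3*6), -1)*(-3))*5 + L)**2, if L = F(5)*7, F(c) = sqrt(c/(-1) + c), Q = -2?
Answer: 900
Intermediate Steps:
F(c) = 0 (F(c) = sqrt(c*(-1) + c) = sqrt(-c + c) = sqrt(0) = 0)
O(g, A) = 2 (O(g, A) = 4 - 2 = 2)
L = 0 (L = 0*7 = 0)
((O(E(4, 3*6), -1)*(-3))*5 + L)**2 = ((2*(-3))*5 + 0)**2 = (-6*5 + 0)**2 = (-30 + 0)**2 = (-30)**2 = 900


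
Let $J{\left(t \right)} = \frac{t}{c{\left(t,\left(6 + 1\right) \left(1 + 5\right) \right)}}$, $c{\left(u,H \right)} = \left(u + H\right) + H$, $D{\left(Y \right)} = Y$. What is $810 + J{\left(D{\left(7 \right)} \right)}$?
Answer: $\frac{10531}{13} \approx 810.08$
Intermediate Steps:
$c{\left(u,H \right)} = u + 2 H$ ($c{\left(u,H \right)} = \left(H + u\right) + H = u + 2 H$)
$J{\left(t \right)} = \frac{t}{84 + t}$ ($J{\left(t \right)} = \frac{t}{t + 2 \left(6 + 1\right) \left(1 + 5\right)} = \frac{t}{t + 2 \cdot 7 \cdot 6} = \frac{t}{t + 2 \cdot 42} = \frac{t}{t + 84} = \frac{t}{84 + t}$)
$810 + J{\left(D{\left(7 \right)} \right)} = 810 + \frac{7}{84 + 7} = 810 + \frac{7}{91} = 810 + 7 \cdot \frac{1}{91} = 810 + \frac{1}{13} = \frac{10531}{13}$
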